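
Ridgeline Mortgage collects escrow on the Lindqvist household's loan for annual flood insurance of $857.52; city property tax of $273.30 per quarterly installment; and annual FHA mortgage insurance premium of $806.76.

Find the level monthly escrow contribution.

$229.79

Flood insurance = $857.52
City property tax = $273.30 × 4 = $1,093.20
FHA mortgage insurance premium = $806.76
Combined annual = $857.52 + $1,093.20 + $806.76 = $2,757.48
Monthly = $2,757.48 / 12 = $229.79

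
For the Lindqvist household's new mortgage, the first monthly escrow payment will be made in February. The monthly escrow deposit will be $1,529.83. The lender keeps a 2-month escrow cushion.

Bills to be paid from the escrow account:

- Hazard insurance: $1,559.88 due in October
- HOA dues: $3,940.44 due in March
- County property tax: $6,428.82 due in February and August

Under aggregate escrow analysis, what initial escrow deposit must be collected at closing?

Cushion = 2 × $1,529.83 = $3,059.66
Trial balance (start $0, +$1,529.83 each month, − disbursements):
  Feb: +$1,529.83 − $6,428.82 → -$4,898.99
  Mar: +$1,529.83 − $3,940.44 → -$7,309.60
  Apr: +$1,529.83 → -$5,779.77
  May: +$1,529.83 → -$4,249.94
  Jun: +$1,529.83 → -$2,720.11
  Jul: +$1,529.83 → -$1,190.28
  Aug: +$1,529.83 − $6,428.82 → -$6,089.27
  Sep: +$1,529.83 → -$4,559.44
  Oct: +$1,529.83 − $1,559.88 → -$4,589.49
  Nov: +$1,529.83 → -$3,059.66
  Dec: +$1,529.83 → -$1,529.83
  Jan: +$1,529.83 → $0.00
Lowest trial balance = -$7,309.60 (Mar)
Initial deposit = cushion − low point = $3,059.66 − (-$7,309.60) = $10,369.26

$10,369.26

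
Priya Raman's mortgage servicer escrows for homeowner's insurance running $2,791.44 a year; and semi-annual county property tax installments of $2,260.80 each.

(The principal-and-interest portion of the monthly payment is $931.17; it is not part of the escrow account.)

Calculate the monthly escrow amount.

$609.42

Homeowner's insurance — $2,791.44/yr
County property tax — $2,260.80 × 2 = $4,521.60/yr
Annual escrow total = $2,791.44 + $4,521.60 = $7,313.04
Base monthly escrow = $7,313.04 ÷ 12 = $609.42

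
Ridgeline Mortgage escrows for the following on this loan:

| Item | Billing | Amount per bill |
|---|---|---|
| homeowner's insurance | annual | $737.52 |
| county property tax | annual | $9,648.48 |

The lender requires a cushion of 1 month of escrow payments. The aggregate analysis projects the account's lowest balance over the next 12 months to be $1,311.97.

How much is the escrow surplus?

Homeowner's insurance — $737.52 per year
County property tax — $9,648.48 per year
Total per year = $737.52 + $9,648.48 = $10,386.00
Base monthly escrow = $10,386.00 / 12 = $865.50
Cushion = 1 × $865.50 = $865.50
Excess over cushion: $1,311.97 − $865.50 = $446.47

$446.47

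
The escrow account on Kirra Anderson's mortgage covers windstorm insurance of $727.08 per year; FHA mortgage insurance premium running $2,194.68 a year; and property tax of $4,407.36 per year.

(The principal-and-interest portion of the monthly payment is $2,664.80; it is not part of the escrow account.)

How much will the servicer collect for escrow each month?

Windstorm insurance = $727.08/yr
FHA mortgage insurance premium = $2,194.68/yr
Property tax = $4,407.36/yr
Total per year = $727.08 + $2,194.68 + $4,407.36 = $7,329.12
Base monthly escrow = $7,329.12 / 12 = $610.76

$610.76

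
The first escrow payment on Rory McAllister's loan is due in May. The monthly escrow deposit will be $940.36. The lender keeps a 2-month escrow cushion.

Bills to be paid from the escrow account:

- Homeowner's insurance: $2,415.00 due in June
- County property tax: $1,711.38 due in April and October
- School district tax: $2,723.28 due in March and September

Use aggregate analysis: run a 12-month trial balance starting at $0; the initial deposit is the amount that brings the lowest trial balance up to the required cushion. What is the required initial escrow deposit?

Cushion = 2 × $940.36 = $1,880.72
Trial balance (start $0, +$940.36 each month, − disbursements):
  May: +$940.36 → $940.36
  Jun: +$940.36 − $2,415.00 → -$534.28
  Jul: +$940.36 → $406.08
  Aug: +$940.36 → $1,346.44
  Sep: +$940.36 − $2,723.28 → -$436.48
  Oct: +$940.36 − $1,711.38 → -$1,207.50
  Nov: +$940.36 → -$267.14
  Dec: +$940.36 → $673.22
  Jan: +$940.36 → $1,613.58
  Feb: +$940.36 → $2,553.94
  Mar: +$940.36 − $2,723.28 → $771.02
  Apr: +$940.36 − $1,711.38 → $0.00
Lowest trial balance = -$1,207.50 (Oct)
Initial deposit = cushion − low point = $1,880.72 − (-$1,207.50) = $3,088.22

$3,088.22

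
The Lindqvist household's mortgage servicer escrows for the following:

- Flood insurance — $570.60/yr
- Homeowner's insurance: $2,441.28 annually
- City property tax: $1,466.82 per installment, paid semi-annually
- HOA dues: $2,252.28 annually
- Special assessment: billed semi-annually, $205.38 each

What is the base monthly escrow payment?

$717.38

Flood insurance: $570.60 annually
Homeowner's insurance: $2,441.28 annually
City property tax: $1,466.82 × 2 = $2,933.64 annually
HOA dues: $2,252.28 annually
Special assessment: $205.38 × 2 = $410.76 annually
Combined annual = $570.60 + $2,441.28 + $2,933.64 + $2,252.28 + $410.76 = $8,608.56
Per month = $8,608.56 ÷ 12 = $717.38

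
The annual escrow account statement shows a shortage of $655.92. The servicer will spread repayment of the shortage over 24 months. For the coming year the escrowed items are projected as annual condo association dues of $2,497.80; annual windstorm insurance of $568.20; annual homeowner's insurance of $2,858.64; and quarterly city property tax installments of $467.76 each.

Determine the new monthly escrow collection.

$676.97

Condo association dues: $2,497.80/yr
Windstorm insurance: $568.20/yr
Homeowner's insurance: $2,858.64/yr
City property tax: $467.76 × 4 = $1,871.04/yr
Annual escrow total = $2,497.80 + $568.20 + $2,858.64 + $1,871.04 = $7,795.68
Per month = $7,795.68 ÷ 12 = $649.64
Shortage per month = $655.92 ÷ 24 = $27.33
New monthly escrow = $649.64 + $27.33 = $676.97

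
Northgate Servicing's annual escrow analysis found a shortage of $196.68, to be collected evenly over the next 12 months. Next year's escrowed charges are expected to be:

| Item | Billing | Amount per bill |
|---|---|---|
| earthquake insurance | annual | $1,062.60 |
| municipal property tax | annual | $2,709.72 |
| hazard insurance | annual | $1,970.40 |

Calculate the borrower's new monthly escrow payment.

$494.95

Earthquake insurance — $1,062.60 per year
Municipal property tax — $2,709.72 per year
Hazard insurance — $1,970.40 per year
Total annual escrow = $5,742.72
Monthly escrow = $5,742.72 ÷ 12 = $478.56
Shortage spread = $196.68 / 12 = $16.39/mo
Adjusted monthly = $478.56 + $16.39 = $494.95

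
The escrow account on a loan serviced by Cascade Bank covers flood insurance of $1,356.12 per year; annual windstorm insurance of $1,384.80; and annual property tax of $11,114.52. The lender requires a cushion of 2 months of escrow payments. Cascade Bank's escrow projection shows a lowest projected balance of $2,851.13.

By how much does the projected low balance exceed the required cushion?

$541.89

Flood insurance — $1,356.12/yr
Windstorm insurance — $1,384.80/yr
Property tax — $11,114.52/yr
Total annual escrow = $13,855.44
Monthly escrow = $13,855.44 ÷ 12 = $1,154.62
Cushion = 2 × $1,154.62 = $2,309.24
Surplus = $2,851.13 − $2,309.24 = $541.89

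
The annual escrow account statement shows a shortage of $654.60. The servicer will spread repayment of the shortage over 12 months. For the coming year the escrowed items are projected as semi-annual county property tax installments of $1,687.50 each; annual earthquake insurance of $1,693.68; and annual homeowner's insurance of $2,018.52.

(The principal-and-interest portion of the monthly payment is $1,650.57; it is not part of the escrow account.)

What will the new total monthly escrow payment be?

County property tax — $1,687.50 × 2 = $3,375.00 annually
Earthquake insurance — $1,693.68 annually
Homeowner's insurance — $2,018.52 annually
Combined annual = $3,375.00 + $1,693.68 + $2,018.52 = $7,087.20
Base monthly escrow = $7,087.20 ÷ 12 = $590.60
Shortage per month = $654.60 ÷ 12 = $54.55
Adjusted monthly = $590.60 + $54.55 = $645.15

$645.15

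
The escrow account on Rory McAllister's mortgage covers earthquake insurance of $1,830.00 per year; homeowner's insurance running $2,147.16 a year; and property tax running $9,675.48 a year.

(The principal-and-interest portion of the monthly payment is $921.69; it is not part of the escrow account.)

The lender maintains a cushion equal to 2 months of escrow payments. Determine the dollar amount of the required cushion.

$2,275.44

Earthquake insurance = $1,830.00 per year
Homeowner's insurance = $2,147.16 per year
Property tax = $9,675.48 per year
Combined annual = $1,830.00 + $2,147.16 + $9,675.48 = $13,652.64
Base monthly escrow = $13,652.64 ÷ 12 = $1,137.72
Cushion = 2 × $1,137.72 = $2,275.44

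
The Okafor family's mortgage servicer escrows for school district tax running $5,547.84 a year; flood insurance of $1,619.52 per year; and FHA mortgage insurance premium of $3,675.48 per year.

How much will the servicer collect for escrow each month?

School district tax = $5,547.84 annually
Flood insurance = $1,619.52 annually
FHA mortgage insurance premium = $3,675.48 annually
Annual escrow total = $10,842.84
Monthly escrow = $10,842.84 / 12 = $903.57

$903.57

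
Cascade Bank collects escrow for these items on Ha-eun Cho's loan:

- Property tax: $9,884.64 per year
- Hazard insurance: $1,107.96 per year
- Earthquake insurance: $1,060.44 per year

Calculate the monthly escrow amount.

$1,004.42

Property tax — $9,884.64/yr
Hazard insurance — $1,107.96/yr
Earthquake insurance — $1,060.44/yr
Yearly total = $12,053.04
Per month = $12,053.04 / 12 = $1,004.42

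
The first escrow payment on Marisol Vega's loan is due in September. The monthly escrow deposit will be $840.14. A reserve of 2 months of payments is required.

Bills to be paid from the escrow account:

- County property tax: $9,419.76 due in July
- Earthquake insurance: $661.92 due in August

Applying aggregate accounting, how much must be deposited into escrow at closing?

$1,858.50

Cushion = 2 × $840.14 = $1,680.28
Trial balance (start $0, +$840.14 each month, − disbursements):
  Sep: +$840.14 → $840.14
  Oct: +$840.14 → $1,680.28
  Nov: +$840.14 → $2,520.42
  Dec: +$840.14 → $3,360.56
  Jan: +$840.14 → $4,200.70
  Feb: +$840.14 → $5,040.84
  Mar: +$840.14 → $5,880.98
  Apr: +$840.14 → $6,721.12
  May: +$840.14 → $7,561.26
  Jun: +$840.14 → $8,401.40
  Jul: +$840.14 − $9,419.76 → -$178.22
  Aug: +$840.14 − $661.92 → $0.00
Lowest trial balance = -$178.22 (Jul)
Initial deposit = cushion − low point = $1,680.28 − (-$178.22) = $1,858.50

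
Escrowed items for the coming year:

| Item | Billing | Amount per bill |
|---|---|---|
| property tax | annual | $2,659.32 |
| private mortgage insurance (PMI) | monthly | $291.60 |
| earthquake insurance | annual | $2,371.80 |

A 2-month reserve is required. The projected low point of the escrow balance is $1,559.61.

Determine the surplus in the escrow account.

$137.89

Property tax — $2,659.32 annually
Private mortgage insurance (PMI) — $291.60 × 12 = $3,499.20 annually
Earthquake insurance — $2,371.80 annually
Total annual escrow = $2,659.32 + $3,499.20 + $2,371.80 = $8,530.32
Monthly = $8,530.32 ÷ 12 = $710.86
Required reserve = 2 × $710.86 = $1,421.72
Surplus = $1,559.61 − $1,421.72 = $137.89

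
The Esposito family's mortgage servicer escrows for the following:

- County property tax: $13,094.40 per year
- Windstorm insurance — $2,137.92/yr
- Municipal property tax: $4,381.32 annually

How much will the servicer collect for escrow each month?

County property tax = $13,094.40
Windstorm insurance = $2,137.92
Municipal property tax = $4,381.32
Combined annual = $13,094.40 + $2,137.92 + $4,381.32 = $19,613.64
Base monthly escrow = $19,613.64 / 12 = $1,634.47

$1,634.47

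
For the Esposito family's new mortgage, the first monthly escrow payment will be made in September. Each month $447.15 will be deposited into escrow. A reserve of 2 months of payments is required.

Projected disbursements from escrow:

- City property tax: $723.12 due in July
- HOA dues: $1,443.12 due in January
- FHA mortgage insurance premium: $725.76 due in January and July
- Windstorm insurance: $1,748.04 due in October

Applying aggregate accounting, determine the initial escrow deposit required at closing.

$2,575.47

Cushion = 2 × $447.15 = $894.30
Trial balance (start $0, +$447.15 each month, − disbursements):
  Sep: +$447.15 → $447.15
  Oct: +$447.15 − $1,748.04 → -$853.74
  Nov: +$447.15 → -$406.59
  Dec: +$447.15 → $40.56
  Jan: +$447.15 − $2,168.88 → -$1,681.17
  Feb: +$447.15 → -$1,234.02
  Mar: +$447.15 → -$786.87
  Apr: +$447.15 → -$339.72
  May: +$447.15 → $107.43
  Jun: +$447.15 → $554.58
  Jul: +$447.15 − $1,448.88 → -$447.15
  Aug: +$447.15 → $0.00
Lowest trial balance = -$1,681.17 (Jan)
Initial deposit = cushion − low point = $894.30 − (-$1,681.17) = $2,575.47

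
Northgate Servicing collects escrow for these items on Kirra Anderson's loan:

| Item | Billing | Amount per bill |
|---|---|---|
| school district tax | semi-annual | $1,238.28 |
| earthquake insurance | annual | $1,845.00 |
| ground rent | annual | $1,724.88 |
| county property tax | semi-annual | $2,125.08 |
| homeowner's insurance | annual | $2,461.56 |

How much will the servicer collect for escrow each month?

$1,063.18

School district tax: $1,238.28 × 2 = $2,476.56 annually
Earthquake insurance: $1,845.00 annually
Ground rent: $1,724.88 annually
County property tax: $2,125.08 × 2 = $4,250.16 annually
Homeowner's insurance: $2,461.56 annually
Total annual escrow = $12,758.16
Monthly escrow = $12,758.16 ÷ 12 = $1,063.18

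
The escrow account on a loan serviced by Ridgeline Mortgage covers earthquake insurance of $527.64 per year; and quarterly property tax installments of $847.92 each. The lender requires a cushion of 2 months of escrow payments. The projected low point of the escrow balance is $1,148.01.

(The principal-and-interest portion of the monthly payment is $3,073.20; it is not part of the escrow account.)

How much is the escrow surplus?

$494.79

Earthquake insurance = $527.64 annually
Property tax = $847.92 × 4 = $3,391.68 annually
Combined annual = $527.64 + $3,391.68 = $3,919.32
Per month = $3,919.32 ÷ 12 = $326.61
Required cushion = 2 × $326.61 = $653.22
Excess over cushion: $1,148.01 − $653.22 = $494.79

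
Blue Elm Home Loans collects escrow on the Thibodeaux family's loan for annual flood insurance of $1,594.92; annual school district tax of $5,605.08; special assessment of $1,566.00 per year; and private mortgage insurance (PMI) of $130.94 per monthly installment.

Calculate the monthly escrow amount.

Flood insurance: $1,594.92 per year
School district tax: $5,605.08 per year
Special assessment: $1,566.00 per year
Private mortgage insurance (PMI): $130.94 × 12 = $1,571.28 per year
Annual escrow total = $1,594.92 + $5,605.08 + $1,566.00 + $1,571.28 = $10,337.28
Base monthly escrow = $10,337.28 ÷ 12 = $861.44

$861.44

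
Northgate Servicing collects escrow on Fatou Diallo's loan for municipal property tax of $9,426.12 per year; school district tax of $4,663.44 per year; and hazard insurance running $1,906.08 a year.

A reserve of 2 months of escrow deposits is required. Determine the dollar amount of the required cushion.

Municipal property tax: $9,426.12 per year
School district tax: $4,663.44 per year
Hazard insurance: $1,906.08 per year
Total annual escrow = $9,426.12 + $4,663.44 + $1,906.08 = $15,995.64
Monthly = $15,995.64 ÷ 12 = $1,332.97
Required cushion = 2 × $1,332.97 = $2,665.94

$2,665.94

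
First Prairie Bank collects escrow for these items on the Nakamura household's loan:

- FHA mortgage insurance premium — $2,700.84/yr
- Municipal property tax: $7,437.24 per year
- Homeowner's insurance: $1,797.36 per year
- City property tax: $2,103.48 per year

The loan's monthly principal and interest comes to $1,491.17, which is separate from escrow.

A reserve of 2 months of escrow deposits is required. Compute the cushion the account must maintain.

FHA mortgage insurance premium — $2,700.84 per year
Municipal property tax — $7,437.24 per year
Homeowner's insurance — $1,797.36 per year
City property tax — $2,103.48 per year
Annual escrow total = $2,700.84 + $7,437.24 + $1,797.36 + $2,103.48 = $14,038.92
Monthly escrow = $14,038.92 ÷ 12 = $1,169.91
Cushion = 2 × $1,169.91 = $2,339.82

$2,339.82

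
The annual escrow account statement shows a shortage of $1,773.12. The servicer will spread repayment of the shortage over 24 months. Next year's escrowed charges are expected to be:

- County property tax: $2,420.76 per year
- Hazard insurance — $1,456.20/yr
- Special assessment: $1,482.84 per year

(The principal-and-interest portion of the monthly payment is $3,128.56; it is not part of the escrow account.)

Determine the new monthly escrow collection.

County property tax — $2,420.76/yr
Hazard insurance — $1,456.20/yr
Special assessment — $1,482.84/yr
Annual escrow total = $2,420.76 + $1,456.20 + $1,482.84 = $5,359.80
Monthly = $5,359.80 ÷ 12 = $446.65
Shortage per month = $1,773.12 / 24 = $73.88
New monthly escrow = $446.65 + $73.88 = $520.53

$520.53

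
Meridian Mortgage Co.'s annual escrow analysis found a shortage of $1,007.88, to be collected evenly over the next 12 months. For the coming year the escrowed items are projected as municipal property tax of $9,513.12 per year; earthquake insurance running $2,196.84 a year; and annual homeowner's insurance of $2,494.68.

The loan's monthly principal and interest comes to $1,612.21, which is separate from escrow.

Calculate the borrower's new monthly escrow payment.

$1,267.71

Municipal property tax = $9,513.12 per year
Earthquake insurance = $2,196.84 per year
Homeowner's insurance = $2,494.68 per year
Combined annual = $9,513.12 + $2,196.84 + $2,494.68 = $14,204.64
Monthly escrow = $14,204.64 ÷ 12 = $1,183.72
Monthly shortage recovery: $1,007.88 ÷ 12 = $83.99
New monthly escrow = $1,183.72 + $83.99 = $1,267.71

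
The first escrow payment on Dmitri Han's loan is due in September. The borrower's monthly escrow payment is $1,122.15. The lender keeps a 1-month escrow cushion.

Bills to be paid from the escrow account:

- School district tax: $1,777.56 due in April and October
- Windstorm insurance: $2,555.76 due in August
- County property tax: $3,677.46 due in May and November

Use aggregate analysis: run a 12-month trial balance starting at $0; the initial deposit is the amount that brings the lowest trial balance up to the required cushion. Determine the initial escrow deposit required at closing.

Cushion = 1 × $1,122.15 = $1,122.15
Trial balance (start $0, +$1,122.15 each month, − disbursements):
  Sep: +$1,122.15 → $1,122.15
  Oct: +$1,122.15 − $1,777.56 → $466.74
  Nov: +$1,122.15 − $3,677.46 → -$2,088.57
  Dec: +$1,122.15 → -$966.42
  Jan: +$1,122.15 → $155.73
  Feb: +$1,122.15 → $1,277.88
  Mar: +$1,122.15 → $2,400.03
  Apr: +$1,122.15 − $1,777.56 → $1,744.62
  May: +$1,122.15 − $3,677.46 → -$810.69
  Jun: +$1,122.15 → $311.46
  Jul: +$1,122.15 → $1,433.61
  Aug: +$1,122.15 − $2,555.76 → $0.00
Lowest trial balance = -$2,088.57 (Nov)
Initial deposit = cushion − low point = $1,122.15 − (-$2,088.57) = $3,210.72

$3,210.72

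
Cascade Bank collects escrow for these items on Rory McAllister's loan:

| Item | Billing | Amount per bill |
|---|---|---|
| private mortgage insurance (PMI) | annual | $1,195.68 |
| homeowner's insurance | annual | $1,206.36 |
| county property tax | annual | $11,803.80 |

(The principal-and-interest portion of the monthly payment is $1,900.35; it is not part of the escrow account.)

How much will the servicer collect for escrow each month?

Private mortgage insurance (PMI): $1,195.68 per year
Homeowner's insurance: $1,206.36 per year
County property tax: $11,803.80 per year
Total annual escrow = $14,205.84
Per month = $14,205.84 ÷ 12 = $1,183.82

$1,183.82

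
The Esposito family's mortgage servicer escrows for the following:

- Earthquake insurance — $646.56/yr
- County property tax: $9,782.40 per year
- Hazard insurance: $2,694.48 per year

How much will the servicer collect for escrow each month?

$1,093.62

Earthquake insurance — $646.56 per year
County property tax — $9,782.40 per year
Hazard insurance — $2,694.48 per year
Total annual escrow = $646.56 + $9,782.40 + $2,694.48 = $13,123.44
Per month = $13,123.44 / 12 = $1,093.62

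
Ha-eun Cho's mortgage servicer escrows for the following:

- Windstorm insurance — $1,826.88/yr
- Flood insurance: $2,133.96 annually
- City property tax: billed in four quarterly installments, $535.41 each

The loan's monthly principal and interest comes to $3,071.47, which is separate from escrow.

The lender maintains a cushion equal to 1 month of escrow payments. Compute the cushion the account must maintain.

Windstorm insurance = $1,826.88 annually
Flood insurance = $2,133.96 annually
City property tax = $535.41 × 4 = $2,141.64 annually
Total annual escrow = $6,102.48
Monthly escrow = $6,102.48 / 12 = $508.54
Required cushion = 1 × $508.54 = $508.54

$508.54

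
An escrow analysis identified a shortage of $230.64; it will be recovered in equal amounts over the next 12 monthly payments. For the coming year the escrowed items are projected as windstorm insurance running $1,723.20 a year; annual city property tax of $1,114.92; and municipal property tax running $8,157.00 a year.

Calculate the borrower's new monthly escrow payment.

$935.48

Windstorm insurance — $1,723.20
City property tax — $1,114.92
Municipal property tax — $8,157.00
Total annual escrow = $10,995.12
Base monthly escrow = $10,995.12 / 12 = $916.26
Shortage per month = $230.64 / 12 = $19.22
Adjusted monthly = $916.26 + $19.22 = $935.48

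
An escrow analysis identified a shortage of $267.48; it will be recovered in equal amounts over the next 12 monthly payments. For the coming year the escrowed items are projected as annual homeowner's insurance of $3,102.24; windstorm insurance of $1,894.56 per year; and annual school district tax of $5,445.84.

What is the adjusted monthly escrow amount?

Homeowner's insurance — $3,102.24 per year
Windstorm insurance — $1,894.56 per year
School district tax — $5,445.84 per year
Yearly total = $10,442.64
Base monthly escrow = $10,442.64 / 12 = $870.22
Monthly shortage recovery: $267.48 ÷ 12 = $22.29
New monthly escrow = $870.22 + $22.29 = $892.51

$892.51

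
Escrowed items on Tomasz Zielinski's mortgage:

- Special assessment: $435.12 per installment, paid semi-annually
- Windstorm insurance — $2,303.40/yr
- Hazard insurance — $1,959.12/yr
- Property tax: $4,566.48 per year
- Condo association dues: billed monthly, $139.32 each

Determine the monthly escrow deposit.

Special assessment: $435.12 × 2 = $870.24 per year
Windstorm insurance: $2,303.40 per year
Hazard insurance: $1,959.12 per year
Property tax: $4,566.48 per year
Condo association dues: $139.32 × 12 = $1,671.84 per year
Total per year = $870.24 + $2,303.40 + $1,959.12 + $4,566.48 + $1,671.84 = $11,371.08
Monthly = $11,371.08 ÷ 12 = $947.59

$947.59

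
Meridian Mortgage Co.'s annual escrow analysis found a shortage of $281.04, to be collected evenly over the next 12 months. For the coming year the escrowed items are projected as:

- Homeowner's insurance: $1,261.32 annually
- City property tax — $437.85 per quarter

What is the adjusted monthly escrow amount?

$274.48

Homeowner's insurance: $1,261.32/yr
City property tax: $437.85 × 4 = $1,751.40/yr
Yearly total = $3,012.72
Per month = $3,012.72 / 12 = $251.06
Shortage per month = $281.04 ÷ 12 = $23.42
Adjusted monthly = $251.06 + $23.42 = $274.48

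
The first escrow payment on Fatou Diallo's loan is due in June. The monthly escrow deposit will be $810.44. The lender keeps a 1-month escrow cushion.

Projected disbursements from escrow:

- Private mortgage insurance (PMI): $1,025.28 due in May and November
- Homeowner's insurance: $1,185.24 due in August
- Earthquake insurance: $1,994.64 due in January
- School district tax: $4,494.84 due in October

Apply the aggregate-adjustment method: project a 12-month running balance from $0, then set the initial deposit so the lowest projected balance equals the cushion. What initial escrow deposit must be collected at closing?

$3,026.92

Cushion = 1 × $810.44 = $810.44
Trial balance (start $0, +$810.44 each month, − disbursements):
  Jun: +$810.44 → $810.44
  Jul: +$810.44 → $1,620.88
  Aug: +$810.44 − $1,185.24 → $1,246.08
  Sep: +$810.44 → $2,056.52
  Oct: +$810.44 − $4,494.84 → -$1,627.88
  Nov: +$810.44 − $1,025.28 → -$1,842.72
  Dec: +$810.44 → -$1,032.28
  Jan: +$810.44 − $1,994.64 → -$2,216.48
  Feb: +$810.44 → -$1,406.04
  Mar: +$810.44 → -$595.60
  Apr: +$810.44 → $214.84
  May: +$810.44 − $1,025.28 → $0.00
Lowest trial balance = -$2,216.48 (Jan)
Initial deposit = cushion − low point = $810.44 − (-$2,216.48) = $3,026.92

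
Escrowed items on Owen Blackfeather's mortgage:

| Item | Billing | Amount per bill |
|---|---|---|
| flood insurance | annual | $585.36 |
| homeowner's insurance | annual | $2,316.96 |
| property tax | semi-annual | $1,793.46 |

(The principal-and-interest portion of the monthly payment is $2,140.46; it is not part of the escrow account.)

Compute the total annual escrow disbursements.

Flood insurance = $585.36/yr
Homeowner's insurance = $2,316.96/yr
Property tax = $1,793.46 × 2 = $3,586.92/yr
Total annual escrow = $6,489.24

$6,489.24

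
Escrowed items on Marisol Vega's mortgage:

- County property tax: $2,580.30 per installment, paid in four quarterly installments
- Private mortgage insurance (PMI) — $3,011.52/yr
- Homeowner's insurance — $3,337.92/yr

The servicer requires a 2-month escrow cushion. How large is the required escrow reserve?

County property tax = $2,580.30 × 4 = $10,321.20
Private mortgage insurance (PMI) = $3,011.52
Homeowner's insurance = $3,337.92
Combined annual = $10,321.20 + $3,011.52 + $3,337.92 = $16,670.64
Monthly escrow = $16,670.64 / 12 = $1,389.22
Reserve = 2 × $1,389.22 = $2,778.44

$2,778.44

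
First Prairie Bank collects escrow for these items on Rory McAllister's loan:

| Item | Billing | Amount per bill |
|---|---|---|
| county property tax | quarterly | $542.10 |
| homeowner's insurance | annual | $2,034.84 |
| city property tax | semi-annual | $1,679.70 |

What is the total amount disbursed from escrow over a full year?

County property tax — $542.10 × 4 = $2,168.40
Homeowner's insurance — $2,034.84
City property tax — $1,679.70 × 2 = $3,359.40
Annual escrow total = $7,562.64

$7,562.64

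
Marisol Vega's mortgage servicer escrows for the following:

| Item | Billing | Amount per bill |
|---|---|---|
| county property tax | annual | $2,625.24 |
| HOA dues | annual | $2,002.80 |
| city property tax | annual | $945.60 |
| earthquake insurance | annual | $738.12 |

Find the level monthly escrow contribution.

$525.98

County property tax = $2,625.24/yr
HOA dues = $2,002.80/yr
City property tax = $945.60/yr
Earthquake insurance = $738.12/yr
Total per year = $6,311.76
Monthly = $6,311.76 / 12 = $525.98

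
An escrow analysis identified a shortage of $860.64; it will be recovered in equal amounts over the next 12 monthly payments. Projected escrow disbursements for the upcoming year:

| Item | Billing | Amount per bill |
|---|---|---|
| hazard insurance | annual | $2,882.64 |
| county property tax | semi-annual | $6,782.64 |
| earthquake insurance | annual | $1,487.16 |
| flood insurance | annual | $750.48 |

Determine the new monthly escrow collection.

Hazard insurance = $2,882.64
County property tax = $6,782.64 × 2 = $13,565.28
Earthquake insurance = $1,487.16
Flood insurance = $750.48
Total annual escrow = $18,685.56
Base monthly escrow = $18,685.56 ÷ 12 = $1,557.13
Monthly shortage recovery: $860.64 / 12 = $71.72
Adjusted monthly = $1,557.13 + $71.72 = $1,628.85

$1,628.85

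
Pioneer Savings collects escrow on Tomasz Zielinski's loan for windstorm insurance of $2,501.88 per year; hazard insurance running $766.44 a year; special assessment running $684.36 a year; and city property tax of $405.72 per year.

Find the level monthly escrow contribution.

$363.20

Windstorm insurance = $2,501.88 annually
Hazard insurance = $766.44 annually
Special assessment = $684.36 annually
City property tax = $405.72 annually
Combined annual = $2,501.88 + $766.44 + $684.36 + $405.72 = $4,358.40
Monthly escrow = $4,358.40 ÷ 12 = $363.20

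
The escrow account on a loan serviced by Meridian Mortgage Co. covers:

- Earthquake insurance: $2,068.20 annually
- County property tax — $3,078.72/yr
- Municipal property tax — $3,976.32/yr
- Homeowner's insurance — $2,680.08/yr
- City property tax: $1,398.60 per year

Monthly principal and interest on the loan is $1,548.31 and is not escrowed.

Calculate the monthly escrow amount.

Earthquake insurance = $2,068.20/yr
County property tax = $3,078.72/yr
Municipal property tax = $3,976.32/yr
Homeowner's insurance = $2,680.08/yr
City property tax = $1,398.60/yr
Combined annual = $2,068.20 + $3,078.72 + $3,976.32 + $2,680.08 + $1,398.60 = $13,201.92
Per month = $13,201.92 ÷ 12 = $1,100.16

$1,100.16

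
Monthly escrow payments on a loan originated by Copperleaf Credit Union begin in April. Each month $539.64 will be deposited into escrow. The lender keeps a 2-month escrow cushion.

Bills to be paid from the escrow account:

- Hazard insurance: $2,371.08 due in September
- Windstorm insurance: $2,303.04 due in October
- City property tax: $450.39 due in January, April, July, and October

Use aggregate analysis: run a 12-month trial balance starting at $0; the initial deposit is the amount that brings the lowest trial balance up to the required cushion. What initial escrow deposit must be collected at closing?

$3,327.09

Cushion = 2 × $539.64 = $1,079.28
Trial balance (start $0, +$539.64 each month, − disbursements):
  Apr: +$539.64 − $450.39 → $89.25
  May: +$539.64 → $628.89
  Jun: +$539.64 → $1,168.53
  Jul: +$539.64 − $450.39 → $1,257.78
  Aug: +$539.64 → $1,797.42
  Sep: +$539.64 − $2,371.08 → -$34.02
  Oct: +$539.64 − $2,753.43 → -$2,247.81
  Nov: +$539.64 → -$1,708.17
  Dec: +$539.64 → -$1,168.53
  Jan: +$539.64 − $450.39 → -$1,079.28
  Feb: +$539.64 → -$539.64
  Mar: +$539.64 → $0.00
Lowest trial balance = -$2,247.81 (Oct)
Initial deposit = cushion − low point = $1,079.28 − (-$2,247.81) = $3,327.09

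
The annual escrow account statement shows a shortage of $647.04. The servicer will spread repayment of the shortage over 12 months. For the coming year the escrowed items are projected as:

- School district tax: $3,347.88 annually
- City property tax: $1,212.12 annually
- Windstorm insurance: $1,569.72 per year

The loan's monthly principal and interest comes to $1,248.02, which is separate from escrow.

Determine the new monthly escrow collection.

$564.73

School district tax = $3,347.88 per year
City property tax = $1,212.12 per year
Windstorm insurance = $1,569.72 per year
Total per year = $6,129.72
Monthly escrow = $6,129.72 ÷ 12 = $510.81
Monthly shortage recovery: $647.04 / 12 = $53.92
Adjusted monthly = $510.81 + $53.92 = $564.73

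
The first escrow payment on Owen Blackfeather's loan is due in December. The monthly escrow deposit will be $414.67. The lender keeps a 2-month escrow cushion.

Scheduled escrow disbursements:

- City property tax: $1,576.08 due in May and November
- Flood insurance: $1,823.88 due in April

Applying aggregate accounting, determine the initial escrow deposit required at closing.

Cushion = 2 × $414.67 = $829.34
Trial balance (start $0, +$414.67 each month, − disbursements):
  Dec: +$414.67 → $414.67
  Jan: +$414.67 → $829.34
  Feb: +$414.67 → $1,244.01
  Mar: +$414.67 → $1,658.68
  Apr: +$414.67 − $1,823.88 → $249.47
  May: +$414.67 − $1,576.08 → -$911.94
  Jun: +$414.67 → -$497.27
  Jul: +$414.67 → -$82.60
  Aug: +$414.67 → $332.07
  Sep: +$414.67 → $746.74
  Oct: +$414.67 → $1,161.41
  Nov: +$414.67 − $1,576.08 → $0.00
Lowest trial balance = -$911.94 (May)
Initial deposit = cushion − low point = $829.34 − (-$911.94) = $1,741.28

$1,741.28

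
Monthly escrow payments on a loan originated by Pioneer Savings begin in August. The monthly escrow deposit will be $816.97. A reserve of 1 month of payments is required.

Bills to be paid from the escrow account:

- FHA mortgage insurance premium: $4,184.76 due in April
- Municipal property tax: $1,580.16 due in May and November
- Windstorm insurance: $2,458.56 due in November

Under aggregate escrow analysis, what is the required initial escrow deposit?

Cushion = 1 × $816.97 = $816.97
Trial balance (start $0, +$816.97 each month, − disbursements):
  Aug: +$816.97 → $816.97
  Sep: +$816.97 → $1,633.94
  Oct: +$816.97 → $2,450.91
  Nov: +$816.97 − $4,038.72 → -$770.84
  Dec: +$816.97 → $46.13
  Jan: +$816.97 → $863.10
  Feb: +$816.97 → $1,680.07
  Mar: +$816.97 → $2,497.04
  Apr: +$816.97 − $4,184.76 → -$870.75
  May: +$816.97 − $1,580.16 → -$1,633.94
  Jun: +$816.97 → -$816.97
  Jul: +$816.97 → $0.00
Lowest trial balance = -$1,633.94 (May)
Initial deposit = cushion − low point = $816.97 − (-$1,633.94) = $2,450.91

$2,450.91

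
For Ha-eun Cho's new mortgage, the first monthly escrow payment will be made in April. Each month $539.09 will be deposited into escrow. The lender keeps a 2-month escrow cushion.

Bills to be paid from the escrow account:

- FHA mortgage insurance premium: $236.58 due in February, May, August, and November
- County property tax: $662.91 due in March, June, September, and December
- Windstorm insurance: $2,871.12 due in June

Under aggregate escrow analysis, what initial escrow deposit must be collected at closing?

$3,231.52

Cushion = 2 × $539.09 = $1,078.18
Trial balance (start $0, +$539.09 each month, − disbursements):
  Apr: +$539.09 → $539.09
  May: +$539.09 − $236.58 → $841.60
  Jun: +$539.09 − $3,534.03 → -$2,153.34
  Jul: +$539.09 → -$1,614.25
  Aug: +$539.09 − $236.58 → -$1,311.74
  Sep: +$539.09 − $662.91 → -$1,435.56
  Oct: +$539.09 → -$896.47
  Nov: +$539.09 − $236.58 → -$593.96
  Dec: +$539.09 − $662.91 → -$717.78
  Jan: +$539.09 → -$178.69
  Feb: +$539.09 − $236.58 → $123.82
  Mar: +$539.09 − $662.91 → $0.00
Lowest trial balance = -$2,153.34 (Jun)
Initial deposit = cushion − low point = $1,078.18 − (-$2,153.34) = $3,231.52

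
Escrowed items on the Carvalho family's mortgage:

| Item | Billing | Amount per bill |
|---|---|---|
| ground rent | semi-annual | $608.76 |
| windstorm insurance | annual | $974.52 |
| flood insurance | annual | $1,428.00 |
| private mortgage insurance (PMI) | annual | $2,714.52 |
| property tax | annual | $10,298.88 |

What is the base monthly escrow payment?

$1,386.12

Ground rent = $608.76 × 2 = $1,217.52
Windstorm insurance = $974.52
Flood insurance = $1,428.00
Private mortgage insurance (PMI) = $2,714.52
Property tax = $10,298.88
Total annual escrow = $1,217.52 + $974.52 + $1,428.00 + $2,714.52 + $10,298.88 = $16,633.44
Monthly escrow = $16,633.44 ÷ 12 = $1,386.12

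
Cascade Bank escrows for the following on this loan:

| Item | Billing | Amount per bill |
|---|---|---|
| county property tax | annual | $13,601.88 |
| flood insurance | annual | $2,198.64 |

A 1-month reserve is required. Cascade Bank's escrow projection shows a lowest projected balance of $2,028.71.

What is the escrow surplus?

County property tax: $13,601.88 annually
Flood insurance: $2,198.64 annually
Total annual escrow = $13,601.88 + $2,198.64 = $15,800.52
Per month = $15,800.52 / 12 = $1,316.71
Required cushion = 1 × $1,316.71 = $1,316.71
Excess over cushion: $2,028.71 − $1,316.71 = $712.00

$712.00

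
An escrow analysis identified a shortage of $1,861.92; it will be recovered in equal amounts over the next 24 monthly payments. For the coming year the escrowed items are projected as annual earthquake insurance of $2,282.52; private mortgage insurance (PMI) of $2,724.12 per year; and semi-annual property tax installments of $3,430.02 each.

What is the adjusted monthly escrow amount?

$1,066.47

Earthquake insurance: $2,282.52 per year
Private mortgage insurance (PMI): $2,724.12 per year
Property tax: $3,430.02 × 2 = $6,860.04 per year
Total per year = $11,866.68
Per month = $11,866.68 / 12 = $988.89
Shortage per month = $1,861.92 / 24 = $77.58
Adjusted monthly = $988.89 + $77.58 = $1,066.47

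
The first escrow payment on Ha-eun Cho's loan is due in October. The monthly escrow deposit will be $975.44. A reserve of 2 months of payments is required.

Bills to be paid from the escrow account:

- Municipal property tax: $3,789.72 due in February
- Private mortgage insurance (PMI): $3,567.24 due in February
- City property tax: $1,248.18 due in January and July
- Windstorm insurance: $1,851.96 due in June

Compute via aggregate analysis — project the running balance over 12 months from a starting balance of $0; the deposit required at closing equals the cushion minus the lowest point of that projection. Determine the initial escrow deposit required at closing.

Cushion = 2 × $975.44 = $1,950.88
Trial balance (start $0, +$975.44 each month, − disbursements):
  Oct: +$975.44 → $975.44
  Nov: +$975.44 → $1,950.88
  Dec: +$975.44 → $2,926.32
  Jan: +$975.44 − $1,248.18 → $2,653.58
  Feb: +$975.44 − $7,356.96 → -$3,727.94
  Mar: +$975.44 → -$2,752.50
  Apr: +$975.44 → -$1,777.06
  May: +$975.44 → -$801.62
  Jun: +$975.44 − $1,851.96 → -$1,678.14
  Jul: +$975.44 − $1,248.18 → -$1,950.88
  Aug: +$975.44 → -$975.44
  Sep: +$975.44 → $0.00
Lowest trial balance = -$3,727.94 (Feb)
Initial deposit = cushion − low point = $1,950.88 − (-$3,727.94) = $5,678.82

$5,678.82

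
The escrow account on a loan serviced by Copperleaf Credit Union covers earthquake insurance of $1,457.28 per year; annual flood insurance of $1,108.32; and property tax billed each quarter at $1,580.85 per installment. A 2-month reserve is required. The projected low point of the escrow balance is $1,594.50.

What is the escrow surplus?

Earthquake insurance = $1,457.28
Flood insurance = $1,108.32
Property tax = $1,580.85 × 4 = $6,323.40
Combined annual = $8,889.00
Monthly escrow = $8,889.00 / 12 = $740.75
Required reserve = 2 × $740.75 = $1,481.50
Surplus = $1,594.50 − $1,481.50 = $113.00

$113.00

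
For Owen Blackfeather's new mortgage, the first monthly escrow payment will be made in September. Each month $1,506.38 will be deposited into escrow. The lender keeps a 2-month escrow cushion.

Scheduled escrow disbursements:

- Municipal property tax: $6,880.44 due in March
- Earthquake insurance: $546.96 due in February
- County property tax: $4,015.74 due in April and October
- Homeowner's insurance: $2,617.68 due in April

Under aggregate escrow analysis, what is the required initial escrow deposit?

$9,038.28

Cushion = 2 × $1,506.38 = $3,012.76
Trial balance (start $0, +$1,506.38 each month, − disbursements):
  Sep: +$1,506.38 → $1,506.38
  Oct: +$1,506.38 − $4,015.74 → -$1,002.98
  Nov: +$1,506.38 → $503.40
  Dec: +$1,506.38 → $2,009.78
  Jan: +$1,506.38 → $3,516.16
  Feb: +$1,506.38 − $546.96 → $4,475.58
  Mar: +$1,506.38 − $6,880.44 → -$898.48
  Apr: +$1,506.38 − $6,633.42 → -$6,025.52
  May: +$1,506.38 → -$4,519.14
  Jun: +$1,506.38 → -$3,012.76
  Jul: +$1,506.38 → -$1,506.38
  Aug: +$1,506.38 → $0.00
Lowest trial balance = -$6,025.52 (Apr)
Initial deposit = cushion − low point = $3,012.76 − (-$6,025.52) = $9,038.28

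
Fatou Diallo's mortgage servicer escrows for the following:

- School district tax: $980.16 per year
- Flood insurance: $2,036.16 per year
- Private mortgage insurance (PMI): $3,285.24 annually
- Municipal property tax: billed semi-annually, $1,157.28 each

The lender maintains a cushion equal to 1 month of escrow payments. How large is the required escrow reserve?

$718.01

School district tax = $980.16 per year
Flood insurance = $2,036.16 per year
Private mortgage insurance (PMI) = $3,285.24 per year
Municipal property tax = $1,157.28 × 2 = $2,314.56 per year
Total annual escrow = $8,616.12
Monthly escrow = $8,616.12 / 12 = $718.01
Required cushion = 1 × $718.01 = $718.01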